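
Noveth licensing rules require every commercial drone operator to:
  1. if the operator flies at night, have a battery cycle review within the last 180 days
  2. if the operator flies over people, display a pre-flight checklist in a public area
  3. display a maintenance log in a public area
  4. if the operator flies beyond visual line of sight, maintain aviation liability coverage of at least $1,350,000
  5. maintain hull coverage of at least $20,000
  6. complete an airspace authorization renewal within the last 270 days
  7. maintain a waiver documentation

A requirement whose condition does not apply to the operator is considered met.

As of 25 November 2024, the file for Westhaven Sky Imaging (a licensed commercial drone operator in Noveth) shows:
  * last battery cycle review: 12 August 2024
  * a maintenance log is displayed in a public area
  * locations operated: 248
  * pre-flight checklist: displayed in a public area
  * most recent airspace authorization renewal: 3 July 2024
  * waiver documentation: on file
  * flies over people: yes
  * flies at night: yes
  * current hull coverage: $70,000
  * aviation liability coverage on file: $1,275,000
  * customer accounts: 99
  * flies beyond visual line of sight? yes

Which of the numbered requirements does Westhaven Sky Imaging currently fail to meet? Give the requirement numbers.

1. condition 'flies at night' holds; battery cycle review 105 days ago vs limit 180 → met
2. condition 'flies over people' holds; pre-flight checklist present → met
3. maintenance log present → met
4. condition 'flies beyond visual line of sight' holds; aviation liability coverage $1,275,000 < $1,350,000 → not met
5. hull coverage $70,000 ≥ $20,000 → met
6. airspace authorization renewal 145 days ago vs limit 270 → met
7. waiver documentation present → met
Not met: 4

4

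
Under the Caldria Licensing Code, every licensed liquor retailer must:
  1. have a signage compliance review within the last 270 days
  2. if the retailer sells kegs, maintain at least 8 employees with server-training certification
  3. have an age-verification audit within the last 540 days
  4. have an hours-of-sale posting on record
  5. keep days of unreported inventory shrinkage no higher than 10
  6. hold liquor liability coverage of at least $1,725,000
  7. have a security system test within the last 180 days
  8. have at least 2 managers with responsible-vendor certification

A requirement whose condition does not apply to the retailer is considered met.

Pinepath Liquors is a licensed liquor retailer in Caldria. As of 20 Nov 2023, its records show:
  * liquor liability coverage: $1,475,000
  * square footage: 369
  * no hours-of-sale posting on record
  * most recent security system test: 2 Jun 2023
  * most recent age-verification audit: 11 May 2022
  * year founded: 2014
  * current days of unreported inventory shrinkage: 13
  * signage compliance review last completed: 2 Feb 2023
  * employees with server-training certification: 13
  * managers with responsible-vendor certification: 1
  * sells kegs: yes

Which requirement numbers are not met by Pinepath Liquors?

1. signage compliance review 291 days ago vs limit 270 → not met
2. condition 'sells kegs' holds; employees with server-training certification 13 ≥ 8 → met
3. age-verification audit 558 days ago vs limit 540 → not met
4. hours-of-sale posting absent → not met
5. days of unreported inventory shrinkage 13 > 10 → not met
6. liquor liability coverage $1,475,000 < $1,725,000 → not met
7. security system test 171 days ago vs limit 180 → met
8. managers with responsible-vendor certification 1 < 2 → not met
Not met: 1, 3, 4, 5, 6, 8

1, 3, 4, 5, 6, 8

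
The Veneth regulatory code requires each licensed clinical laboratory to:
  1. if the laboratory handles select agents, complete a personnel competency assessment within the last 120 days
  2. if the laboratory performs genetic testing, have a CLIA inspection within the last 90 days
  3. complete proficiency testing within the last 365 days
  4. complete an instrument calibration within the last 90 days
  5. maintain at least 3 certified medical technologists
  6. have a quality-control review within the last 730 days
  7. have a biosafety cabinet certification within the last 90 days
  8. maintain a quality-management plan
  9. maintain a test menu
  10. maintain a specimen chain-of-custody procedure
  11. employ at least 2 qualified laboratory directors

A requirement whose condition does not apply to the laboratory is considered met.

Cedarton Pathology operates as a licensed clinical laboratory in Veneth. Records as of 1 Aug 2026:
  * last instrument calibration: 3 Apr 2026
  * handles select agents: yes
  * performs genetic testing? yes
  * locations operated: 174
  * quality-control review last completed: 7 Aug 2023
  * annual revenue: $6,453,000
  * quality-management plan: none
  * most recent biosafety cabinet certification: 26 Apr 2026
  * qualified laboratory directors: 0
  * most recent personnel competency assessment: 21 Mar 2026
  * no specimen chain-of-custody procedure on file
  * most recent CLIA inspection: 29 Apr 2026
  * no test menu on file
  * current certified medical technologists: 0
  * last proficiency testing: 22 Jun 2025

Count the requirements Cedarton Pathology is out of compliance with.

1. condition 'handles select agents' holds; personnel competency assessment 133 days ago vs limit 120 → not met
2. condition 'performs genetic testing' holds; CLIA inspection 94 days ago vs limit 90 → not met
3. proficiency testing 405 days ago vs limit 365 → not met
4. instrument calibration 120 days ago vs limit 90 → not met
5. certified medical technologists 0 < 3 → not met
6. quality-control review 1090 days ago vs limit 730 → not met
7. biosafety cabinet certification 97 days ago vs limit 90 → not met
8. quality-management plan absent → not met
9. test menu absent → not met
10. specimen chain-of-custody procedure absent → not met
11. qualified laboratory directors 0 < 2 → not met
Not met: 11 of 11

11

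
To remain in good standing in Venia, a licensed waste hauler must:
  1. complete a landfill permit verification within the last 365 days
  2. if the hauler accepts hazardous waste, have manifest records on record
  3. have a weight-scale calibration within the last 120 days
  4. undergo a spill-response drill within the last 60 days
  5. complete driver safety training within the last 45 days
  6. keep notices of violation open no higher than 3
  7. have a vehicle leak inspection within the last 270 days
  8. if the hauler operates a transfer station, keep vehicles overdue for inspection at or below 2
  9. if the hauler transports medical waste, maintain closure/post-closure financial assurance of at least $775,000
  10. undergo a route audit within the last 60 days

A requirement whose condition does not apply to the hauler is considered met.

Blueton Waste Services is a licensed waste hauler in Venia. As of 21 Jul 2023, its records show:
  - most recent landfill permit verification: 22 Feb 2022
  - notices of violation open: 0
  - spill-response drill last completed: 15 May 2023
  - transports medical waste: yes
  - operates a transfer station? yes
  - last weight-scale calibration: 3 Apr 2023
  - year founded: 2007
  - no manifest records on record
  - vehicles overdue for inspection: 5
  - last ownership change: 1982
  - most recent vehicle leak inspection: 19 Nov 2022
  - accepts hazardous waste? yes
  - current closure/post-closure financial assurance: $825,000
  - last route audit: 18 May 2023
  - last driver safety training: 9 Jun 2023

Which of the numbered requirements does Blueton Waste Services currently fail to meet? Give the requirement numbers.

1. landfill permit verification 514 days ago vs limit 365 → not met
2. condition 'accepts hazardous waste' holds; manifest records absent → not met
3. weight-scale calibration 109 days ago vs limit 120 → met
4. spill-response drill 67 days ago vs limit 60 → not met
5. driver safety training 42 days ago vs limit 45 → met
6. notices of violation open 0 ≤ 3 → met
7. vehicle leak inspection 244 days ago vs limit 270 → met
8. condition 'operates a transfer station' holds; vehicles overdue for inspection 5 > 2 → not met
9. condition 'transports medical waste' holds; closure/post-closure financial assurance $825,000 ≥ $775,000 → met
10. route audit 64 days ago vs limit 60 → not met
Not met: 1, 2, 4, 8, 10

1, 2, 4, 8, 10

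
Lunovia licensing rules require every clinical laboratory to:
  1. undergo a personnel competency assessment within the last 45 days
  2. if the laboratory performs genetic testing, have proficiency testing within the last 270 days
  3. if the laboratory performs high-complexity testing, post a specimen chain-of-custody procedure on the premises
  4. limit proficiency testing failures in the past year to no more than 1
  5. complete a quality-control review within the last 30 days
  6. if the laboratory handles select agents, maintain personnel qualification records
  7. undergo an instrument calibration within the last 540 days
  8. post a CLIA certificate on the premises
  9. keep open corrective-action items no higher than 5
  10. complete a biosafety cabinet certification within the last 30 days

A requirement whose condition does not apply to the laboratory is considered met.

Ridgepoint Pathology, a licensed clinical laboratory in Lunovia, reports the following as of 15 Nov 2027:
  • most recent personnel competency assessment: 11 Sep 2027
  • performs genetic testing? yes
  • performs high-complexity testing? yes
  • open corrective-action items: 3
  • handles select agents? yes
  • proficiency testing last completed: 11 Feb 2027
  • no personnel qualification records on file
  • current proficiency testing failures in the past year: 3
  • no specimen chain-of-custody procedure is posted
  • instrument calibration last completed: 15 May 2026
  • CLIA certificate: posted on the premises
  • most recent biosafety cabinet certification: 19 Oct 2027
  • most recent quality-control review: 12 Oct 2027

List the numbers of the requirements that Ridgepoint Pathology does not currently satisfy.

1. personnel competency assessment 65 days ago vs limit 45 → not met
2. condition 'performs genetic testing' holds; proficiency testing 277 days ago vs limit 270 → not met
3. condition 'performs high-complexity testing' holds; specimen chain-of-custody procedure absent → not met
4. proficiency testing failures in the past year 3 > 1 → not met
5. quality-control review 34 days ago vs limit 30 → not met
6. condition 'handles select agents' holds; personnel qualification records absent → not met
7. instrument calibration 549 days ago vs limit 540 → not met
8. CLIA certificate present → met
9. open corrective-action items 3 ≤ 5 → met
10. biosafety cabinet certification 27 days ago vs limit 30 → met
Not met: 1, 2, 3, 4, 5, 6, 7

1, 2, 3, 4, 5, 6, 7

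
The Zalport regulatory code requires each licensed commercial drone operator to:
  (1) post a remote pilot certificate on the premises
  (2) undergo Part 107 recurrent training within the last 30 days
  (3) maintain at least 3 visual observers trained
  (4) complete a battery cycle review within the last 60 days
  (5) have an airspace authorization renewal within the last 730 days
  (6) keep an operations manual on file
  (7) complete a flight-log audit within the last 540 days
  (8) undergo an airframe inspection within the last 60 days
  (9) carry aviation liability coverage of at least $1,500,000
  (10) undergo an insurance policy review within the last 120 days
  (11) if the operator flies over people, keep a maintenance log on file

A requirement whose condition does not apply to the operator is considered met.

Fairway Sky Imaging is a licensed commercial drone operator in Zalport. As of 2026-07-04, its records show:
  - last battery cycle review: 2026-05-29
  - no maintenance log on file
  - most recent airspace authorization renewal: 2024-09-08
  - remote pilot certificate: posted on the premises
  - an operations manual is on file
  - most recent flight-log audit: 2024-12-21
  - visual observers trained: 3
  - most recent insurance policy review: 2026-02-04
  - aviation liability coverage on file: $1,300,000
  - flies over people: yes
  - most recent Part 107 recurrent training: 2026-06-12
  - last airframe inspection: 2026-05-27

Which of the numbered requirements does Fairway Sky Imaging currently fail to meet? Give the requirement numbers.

7, 9, 10, 11

1. remote pilot certificate present → met
2. Part 107 recurrent training 22 days ago vs limit 30 → met
3. visual observers trained 3 ≥ 3 → met
4. battery cycle review 36 days ago vs limit 60 → met
5. airspace authorization renewal 664 days ago vs limit 730 → met
6. operations manual present → met
7. flight-log audit 560 days ago vs limit 540 → not met
8. airframe inspection 38 days ago vs limit 60 → met
9. aviation liability coverage $1,300,000 < $1,500,000 → not met
10. insurance policy review 150 days ago vs limit 120 → not met
11. condition 'flies over people' holds; maintenance log absent → not met
Not met: 7, 9, 10, 11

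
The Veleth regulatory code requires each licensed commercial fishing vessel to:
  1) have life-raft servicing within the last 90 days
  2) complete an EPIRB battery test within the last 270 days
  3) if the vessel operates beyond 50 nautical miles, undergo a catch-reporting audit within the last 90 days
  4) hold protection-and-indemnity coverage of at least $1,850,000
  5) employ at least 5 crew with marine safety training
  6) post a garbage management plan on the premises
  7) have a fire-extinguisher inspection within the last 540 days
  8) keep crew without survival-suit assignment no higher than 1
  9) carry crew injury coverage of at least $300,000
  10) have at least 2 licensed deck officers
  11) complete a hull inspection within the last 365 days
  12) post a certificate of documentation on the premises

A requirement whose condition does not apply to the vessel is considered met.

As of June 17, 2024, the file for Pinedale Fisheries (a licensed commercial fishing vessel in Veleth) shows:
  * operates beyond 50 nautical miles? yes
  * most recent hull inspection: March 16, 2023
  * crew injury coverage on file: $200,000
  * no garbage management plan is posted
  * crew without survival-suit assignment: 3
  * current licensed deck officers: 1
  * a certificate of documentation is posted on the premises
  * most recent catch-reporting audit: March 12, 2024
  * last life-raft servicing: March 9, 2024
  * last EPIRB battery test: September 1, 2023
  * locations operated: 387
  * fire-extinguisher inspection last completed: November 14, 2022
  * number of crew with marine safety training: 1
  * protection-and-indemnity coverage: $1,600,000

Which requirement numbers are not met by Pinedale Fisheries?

1, 2, 3, 4, 5, 6, 7, 8, 9, 10, 11

1. life-raft servicing 100 days ago vs limit 90 → not met
2. EPIRB battery test 290 days ago vs limit 270 → not met
3. condition 'operates beyond 50 nautical miles' holds; catch-reporting audit 97 days ago vs limit 90 → not met
4. protection-and-indemnity coverage $1,600,000 < $1,850,000 → not met
5. crew with marine safety training 1 < 5 → not met
6. garbage management plan absent → not met
7. fire-extinguisher inspection 581 days ago vs limit 540 → not met
8. crew without survival-suit assignment 3 > 1 → not met
9. crew injury coverage $200,000 < $300,000 → not met
10. licensed deck officers 1 < 2 → not met
11. hull inspection 459 days ago vs limit 365 → not met
12. certificate of documentation present → met
Not met: 1, 2, 3, 4, 5, 6, 7, 8, 9, 10, 11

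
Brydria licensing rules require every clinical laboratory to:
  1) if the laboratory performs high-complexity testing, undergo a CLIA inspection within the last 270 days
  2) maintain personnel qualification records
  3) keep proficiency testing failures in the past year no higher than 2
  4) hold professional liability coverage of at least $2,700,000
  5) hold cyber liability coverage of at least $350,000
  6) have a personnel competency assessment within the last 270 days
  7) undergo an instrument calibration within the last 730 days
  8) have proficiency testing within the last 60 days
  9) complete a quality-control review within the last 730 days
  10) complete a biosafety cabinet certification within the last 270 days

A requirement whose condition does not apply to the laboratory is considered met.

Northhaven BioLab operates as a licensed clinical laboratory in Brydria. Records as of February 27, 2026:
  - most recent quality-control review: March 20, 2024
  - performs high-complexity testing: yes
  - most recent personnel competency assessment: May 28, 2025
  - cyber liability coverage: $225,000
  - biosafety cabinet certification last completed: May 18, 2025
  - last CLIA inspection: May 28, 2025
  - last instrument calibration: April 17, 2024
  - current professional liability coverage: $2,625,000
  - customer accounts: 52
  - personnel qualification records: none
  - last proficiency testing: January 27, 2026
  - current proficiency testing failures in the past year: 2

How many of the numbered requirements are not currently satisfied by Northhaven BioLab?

6

1. condition 'performs high-complexity testing' holds; CLIA inspection 275 days ago vs limit 270 → not met
2. personnel qualification records absent → not met
3. proficiency testing failures in the past year 2 ≤ 2 → met
4. professional liability coverage $2,625,000 < $2,700,000 → not met
5. cyber liability coverage $225,000 < $350,000 → not met
6. personnel competency assessment 275 days ago vs limit 270 → not met
7. instrument calibration 681 days ago vs limit 730 → met
8. proficiency testing 31 days ago vs limit 60 → met
9. quality-control review 709 days ago vs limit 730 → met
10. biosafety cabinet certification 285 days ago vs limit 270 → not met
Not met: 6 of 10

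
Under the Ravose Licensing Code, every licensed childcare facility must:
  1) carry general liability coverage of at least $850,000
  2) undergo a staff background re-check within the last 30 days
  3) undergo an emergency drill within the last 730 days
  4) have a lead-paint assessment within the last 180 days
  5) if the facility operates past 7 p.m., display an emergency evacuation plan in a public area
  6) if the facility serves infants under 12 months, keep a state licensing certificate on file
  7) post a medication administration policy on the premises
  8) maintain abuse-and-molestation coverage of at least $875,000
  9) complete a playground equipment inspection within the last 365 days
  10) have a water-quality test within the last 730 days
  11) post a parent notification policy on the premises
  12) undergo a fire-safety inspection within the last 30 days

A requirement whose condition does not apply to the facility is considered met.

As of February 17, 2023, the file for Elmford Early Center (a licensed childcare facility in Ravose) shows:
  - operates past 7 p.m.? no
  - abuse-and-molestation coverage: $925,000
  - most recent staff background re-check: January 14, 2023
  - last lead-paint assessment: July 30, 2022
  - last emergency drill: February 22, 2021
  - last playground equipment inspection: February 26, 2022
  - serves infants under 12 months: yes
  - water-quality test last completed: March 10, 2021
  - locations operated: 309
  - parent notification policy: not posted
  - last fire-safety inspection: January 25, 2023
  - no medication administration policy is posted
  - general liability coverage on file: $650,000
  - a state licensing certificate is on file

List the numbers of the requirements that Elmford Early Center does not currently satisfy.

1. general liability coverage $650,000 < $850,000 → not met
2. staff background re-check 34 days ago vs limit 30 → not met
3. emergency drill 725 days ago vs limit 730 → met
4. lead-paint assessment 202 days ago vs limit 180 → not met
5. condition 'operates past 7 p.m.' does not hold → requirement n/a → met
6. condition 'serves infants under 12 months' holds; state licensing certificate present → met
7. medication administration policy absent → not met
8. abuse-and-molestation coverage $925,000 ≥ $875,000 → met
9. playground equipment inspection 356 days ago vs limit 365 → met
10. water-quality test 709 days ago vs limit 730 → met
11. parent notification policy absent → not met
12. fire-safety inspection 23 days ago vs limit 30 → met
Not met: 1, 2, 4, 7, 11

1, 2, 4, 7, 11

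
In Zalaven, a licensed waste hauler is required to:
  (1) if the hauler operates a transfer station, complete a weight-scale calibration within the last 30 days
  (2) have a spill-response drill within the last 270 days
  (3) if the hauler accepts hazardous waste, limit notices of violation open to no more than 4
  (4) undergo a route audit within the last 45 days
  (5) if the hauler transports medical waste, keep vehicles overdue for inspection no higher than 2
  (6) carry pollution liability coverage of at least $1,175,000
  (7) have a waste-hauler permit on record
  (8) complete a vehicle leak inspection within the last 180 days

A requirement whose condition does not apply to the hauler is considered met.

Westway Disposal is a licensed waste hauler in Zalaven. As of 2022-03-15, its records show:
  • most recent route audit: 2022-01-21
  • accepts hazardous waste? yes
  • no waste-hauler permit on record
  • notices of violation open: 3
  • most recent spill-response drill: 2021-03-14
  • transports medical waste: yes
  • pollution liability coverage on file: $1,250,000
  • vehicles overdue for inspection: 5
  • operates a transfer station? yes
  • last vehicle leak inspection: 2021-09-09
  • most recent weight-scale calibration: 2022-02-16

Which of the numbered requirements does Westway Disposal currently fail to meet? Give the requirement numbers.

1. condition 'operates a transfer station' holds; weight-scale calibration 27 days ago vs limit 30 → met
2. spill-response drill 366 days ago vs limit 270 → not met
3. condition 'accepts hazardous waste' holds; notices of violation open 3 ≤ 4 → met
4. route audit 53 days ago vs limit 45 → not met
5. condition 'transports medical waste' holds; vehicles overdue for inspection 5 > 2 → not met
6. pollution liability coverage $1,250,000 ≥ $1,175,000 → met
7. waste-hauler permit absent → not met
8. vehicle leak inspection 187 days ago vs limit 180 → not met
Not met: 2, 4, 5, 7, 8

2, 4, 5, 7, 8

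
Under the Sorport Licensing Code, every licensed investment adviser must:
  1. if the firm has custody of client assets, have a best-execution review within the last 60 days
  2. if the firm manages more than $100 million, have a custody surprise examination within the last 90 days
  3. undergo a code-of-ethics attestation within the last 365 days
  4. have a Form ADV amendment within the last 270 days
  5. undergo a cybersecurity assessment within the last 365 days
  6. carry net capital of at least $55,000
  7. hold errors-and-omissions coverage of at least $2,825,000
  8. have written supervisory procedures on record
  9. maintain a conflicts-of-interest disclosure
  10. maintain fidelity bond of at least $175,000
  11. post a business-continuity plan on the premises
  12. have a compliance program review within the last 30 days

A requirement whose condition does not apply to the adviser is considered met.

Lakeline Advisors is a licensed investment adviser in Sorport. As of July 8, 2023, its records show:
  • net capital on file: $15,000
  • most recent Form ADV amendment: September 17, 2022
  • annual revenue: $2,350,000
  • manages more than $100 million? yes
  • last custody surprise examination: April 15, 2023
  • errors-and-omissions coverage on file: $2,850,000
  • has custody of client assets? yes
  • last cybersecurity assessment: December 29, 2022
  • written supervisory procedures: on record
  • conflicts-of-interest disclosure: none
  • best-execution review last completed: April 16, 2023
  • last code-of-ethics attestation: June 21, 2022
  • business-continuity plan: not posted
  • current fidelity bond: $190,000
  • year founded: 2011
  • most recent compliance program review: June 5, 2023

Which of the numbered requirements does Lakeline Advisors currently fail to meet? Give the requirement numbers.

1. condition 'has custody of client assets' holds; best-execution review 83 days ago vs limit 60 → not met
2. condition 'manages more than $100 million' holds; custody surprise examination 84 days ago vs limit 90 → met
3. code-of-ethics attestation 382 days ago vs limit 365 → not met
4. Form ADV amendment 294 days ago vs limit 270 → not met
5. cybersecurity assessment 191 days ago vs limit 365 → met
6. net capital $15,000 < $55,000 → not met
7. errors-and-omissions coverage $2,850,000 ≥ $2,825,000 → met
8. written supervisory procedures present → met
9. conflicts-of-interest disclosure absent → not met
10. fidelity bond $190,000 ≥ $175,000 → met
11. business-continuity plan absent → not met
12. compliance program review 33 days ago vs limit 30 → not met
Not met: 1, 3, 4, 6, 9, 11, 12

1, 3, 4, 6, 9, 11, 12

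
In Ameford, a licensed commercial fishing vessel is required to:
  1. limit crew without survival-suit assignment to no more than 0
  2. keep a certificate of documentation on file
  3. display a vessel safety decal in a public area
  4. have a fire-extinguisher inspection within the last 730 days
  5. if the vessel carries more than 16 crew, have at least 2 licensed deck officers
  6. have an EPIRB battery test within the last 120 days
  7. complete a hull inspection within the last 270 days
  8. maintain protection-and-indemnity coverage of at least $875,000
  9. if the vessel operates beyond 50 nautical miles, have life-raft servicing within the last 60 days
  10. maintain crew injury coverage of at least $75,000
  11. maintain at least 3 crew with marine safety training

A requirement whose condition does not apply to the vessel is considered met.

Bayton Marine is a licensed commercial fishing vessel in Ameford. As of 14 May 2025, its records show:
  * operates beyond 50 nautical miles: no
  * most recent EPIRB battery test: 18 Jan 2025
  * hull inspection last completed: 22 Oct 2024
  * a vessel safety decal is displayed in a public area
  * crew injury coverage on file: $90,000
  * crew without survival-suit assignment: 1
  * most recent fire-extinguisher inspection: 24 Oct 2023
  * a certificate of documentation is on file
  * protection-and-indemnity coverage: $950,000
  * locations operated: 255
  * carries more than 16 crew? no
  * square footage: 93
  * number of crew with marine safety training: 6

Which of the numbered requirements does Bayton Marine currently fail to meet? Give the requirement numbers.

1

1. crew without survival-suit assignment 1 > 0 → not met
2. certificate of documentation present → met
3. vessel safety decal present → met
4. fire-extinguisher inspection 568 days ago vs limit 730 → met
5. condition 'carries more than 16 crew' does not hold → requirement n/a → met
6. EPIRB battery test 116 days ago vs limit 120 → met
7. hull inspection 204 days ago vs limit 270 → met
8. protection-and-indemnity coverage $950,000 ≥ $875,000 → met
9. condition 'operates beyond 50 nautical miles' does not hold → requirement n/a → met
10. crew injury coverage $90,000 ≥ $75,000 → met
11. crew with marine safety training 6 ≥ 3 → met
Not met: 1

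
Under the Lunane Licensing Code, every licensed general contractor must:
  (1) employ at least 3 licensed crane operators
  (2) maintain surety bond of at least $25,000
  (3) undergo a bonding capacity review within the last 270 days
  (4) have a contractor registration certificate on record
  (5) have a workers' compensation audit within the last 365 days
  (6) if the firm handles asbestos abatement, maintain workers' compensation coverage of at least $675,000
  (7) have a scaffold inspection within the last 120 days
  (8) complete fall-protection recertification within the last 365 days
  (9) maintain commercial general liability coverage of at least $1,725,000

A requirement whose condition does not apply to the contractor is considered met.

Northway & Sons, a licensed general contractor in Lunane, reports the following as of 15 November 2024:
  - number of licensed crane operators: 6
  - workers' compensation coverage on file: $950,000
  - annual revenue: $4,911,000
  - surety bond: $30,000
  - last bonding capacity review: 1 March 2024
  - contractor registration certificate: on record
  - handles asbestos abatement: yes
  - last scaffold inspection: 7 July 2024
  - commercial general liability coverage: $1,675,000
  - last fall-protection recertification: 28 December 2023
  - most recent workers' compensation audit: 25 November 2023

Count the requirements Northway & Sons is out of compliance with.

1. licensed crane operators 6 ≥ 3 → met
2. surety bond $30,000 ≥ $25,000 → met
3. bonding capacity review 259 days ago vs limit 270 → met
4. contractor registration certificate present → met
5. workers' compensation audit 356 days ago vs limit 365 → met
6. condition 'handles asbestos abatement' holds; workers' compensation coverage $950,000 ≥ $675,000 → met
7. scaffold inspection 131 days ago vs limit 120 → not met
8. fall-protection recertification 323 days ago vs limit 365 → met
9. commercial general liability coverage $1,675,000 < $1,725,000 → not met
Not met: 2 of 9

2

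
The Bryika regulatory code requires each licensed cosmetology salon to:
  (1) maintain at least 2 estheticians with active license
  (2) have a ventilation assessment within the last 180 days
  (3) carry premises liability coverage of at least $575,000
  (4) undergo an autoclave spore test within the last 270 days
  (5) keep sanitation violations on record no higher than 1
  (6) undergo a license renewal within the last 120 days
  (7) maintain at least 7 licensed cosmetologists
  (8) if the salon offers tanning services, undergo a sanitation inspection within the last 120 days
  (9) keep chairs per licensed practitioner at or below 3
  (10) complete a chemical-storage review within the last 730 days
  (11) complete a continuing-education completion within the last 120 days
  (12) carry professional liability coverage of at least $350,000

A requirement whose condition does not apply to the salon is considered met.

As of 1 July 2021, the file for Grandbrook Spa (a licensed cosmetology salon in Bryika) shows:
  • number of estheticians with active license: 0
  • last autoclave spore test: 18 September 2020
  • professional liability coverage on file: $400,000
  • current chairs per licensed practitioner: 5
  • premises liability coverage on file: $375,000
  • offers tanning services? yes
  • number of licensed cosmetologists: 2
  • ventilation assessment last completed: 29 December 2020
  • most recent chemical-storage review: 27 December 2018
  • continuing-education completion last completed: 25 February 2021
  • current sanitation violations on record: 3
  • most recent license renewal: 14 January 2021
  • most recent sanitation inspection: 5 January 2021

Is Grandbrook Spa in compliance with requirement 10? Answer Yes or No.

10. chemical-storage review 917 days ago vs limit 730 → not met

No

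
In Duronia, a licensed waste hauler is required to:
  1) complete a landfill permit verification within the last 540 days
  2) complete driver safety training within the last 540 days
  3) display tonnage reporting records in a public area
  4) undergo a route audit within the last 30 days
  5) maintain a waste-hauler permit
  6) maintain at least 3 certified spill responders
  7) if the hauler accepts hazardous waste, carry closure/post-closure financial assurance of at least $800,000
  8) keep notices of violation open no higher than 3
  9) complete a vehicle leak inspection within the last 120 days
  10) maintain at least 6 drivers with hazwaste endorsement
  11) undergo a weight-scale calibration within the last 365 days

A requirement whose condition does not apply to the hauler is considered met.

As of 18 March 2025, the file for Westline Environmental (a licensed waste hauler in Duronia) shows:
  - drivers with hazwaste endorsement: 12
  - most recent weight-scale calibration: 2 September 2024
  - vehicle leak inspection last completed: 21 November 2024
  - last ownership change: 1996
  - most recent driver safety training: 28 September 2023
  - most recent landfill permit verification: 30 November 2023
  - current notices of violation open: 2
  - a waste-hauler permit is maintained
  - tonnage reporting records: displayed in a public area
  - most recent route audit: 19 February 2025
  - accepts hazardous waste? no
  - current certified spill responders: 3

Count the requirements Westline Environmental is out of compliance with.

0

1. landfill permit verification 474 days ago vs limit 540 → met
2. driver safety training 537 days ago vs limit 540 → met
3. tonnage reporting records present → met
4. route audit 27 days ago vs limit 30 → met
5. waste-hauler permit present → met
6. certified spill responders 3 ≥ 3 → met
7. condition 'accepts hazardous waste' does not hold → requirement n/a → met
8. notices of violation open 2 ≤ 3 → met
9. vehicle leak inspection 117 days ago vs limit 120 → met
10. drivers with hazwaste endorsement 12 ≥ 6 → met
11. weight-scale calibration 197 days ago vs limit 365 → met
Not met: 0 of 11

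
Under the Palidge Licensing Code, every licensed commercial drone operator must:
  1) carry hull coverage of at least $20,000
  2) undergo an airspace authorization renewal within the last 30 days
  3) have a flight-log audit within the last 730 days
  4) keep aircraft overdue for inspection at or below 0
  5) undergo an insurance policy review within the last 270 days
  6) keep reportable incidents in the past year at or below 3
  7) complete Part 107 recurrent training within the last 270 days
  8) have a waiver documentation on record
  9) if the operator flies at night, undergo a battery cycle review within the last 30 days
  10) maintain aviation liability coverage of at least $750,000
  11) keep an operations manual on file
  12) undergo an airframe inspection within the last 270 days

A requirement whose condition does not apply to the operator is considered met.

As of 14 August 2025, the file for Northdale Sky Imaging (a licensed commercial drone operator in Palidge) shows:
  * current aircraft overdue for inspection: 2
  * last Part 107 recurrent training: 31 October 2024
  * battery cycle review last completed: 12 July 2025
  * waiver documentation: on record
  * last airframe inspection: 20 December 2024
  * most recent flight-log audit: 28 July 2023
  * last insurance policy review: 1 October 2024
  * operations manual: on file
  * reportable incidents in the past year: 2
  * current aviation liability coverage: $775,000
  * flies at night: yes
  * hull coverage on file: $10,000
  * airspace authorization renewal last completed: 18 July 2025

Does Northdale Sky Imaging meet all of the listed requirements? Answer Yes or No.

No

1. hull coverage $10,000 < $20,000 → not met
2. airspace authorization renewal 27 days ago vs limit 30 → met
3. flight-log audit 748 days ago vs limit 730 → not met
4. aircraft overdue for inspection 2 > 0 → not met
5. insurance policy review 317 days ago vs limit 270 → not met
6. reportable incidents in the past year 2 ≤ 3 → met
7. Part 107 recurrent training 287 days ago vs limit 270 → not met
8. waiver documentation present → met
9. condition 'flies at night' holds; battery cycle review 33 days ago vs limit 30 → not met
10. aviation liability coverage $775,000 ≥ $750,000 → met
11. operations manual present → met
12. airframe inspection 237 days ago vs limit 270 → met
Not met: 1, 3, 4, 5, 7, 9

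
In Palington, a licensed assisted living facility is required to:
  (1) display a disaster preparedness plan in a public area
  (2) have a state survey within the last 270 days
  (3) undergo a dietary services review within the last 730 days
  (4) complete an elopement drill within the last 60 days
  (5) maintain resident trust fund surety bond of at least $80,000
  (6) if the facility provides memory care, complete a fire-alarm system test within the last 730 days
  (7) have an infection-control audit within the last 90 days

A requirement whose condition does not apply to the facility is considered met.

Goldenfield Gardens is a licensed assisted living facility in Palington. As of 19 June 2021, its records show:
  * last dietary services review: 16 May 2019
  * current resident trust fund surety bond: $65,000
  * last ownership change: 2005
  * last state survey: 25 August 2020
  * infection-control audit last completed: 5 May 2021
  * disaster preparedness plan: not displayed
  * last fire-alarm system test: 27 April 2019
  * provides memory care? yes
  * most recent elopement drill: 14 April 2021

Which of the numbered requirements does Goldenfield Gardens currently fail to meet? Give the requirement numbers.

1, 2, 3, 4, 5, 6

1. disaster preparedness plan absent → not met
2. state survey 298 days ago vs limit 270 → not met
3. dietary services review 765 days ago vs limit 730 → not met
4. elopement drill 66 days ago vs limit 60 → not met
5. resident trust fund surety bond $65,000 < $80,000 → not met
6. condition 'provides memory care' holds; fire-alarm system test 784 days ago vs limit 730 → not met
7. infection-control audit 45 days ago vs limit 90 → met
Not met: 1, 2, 3, 4, 5, 6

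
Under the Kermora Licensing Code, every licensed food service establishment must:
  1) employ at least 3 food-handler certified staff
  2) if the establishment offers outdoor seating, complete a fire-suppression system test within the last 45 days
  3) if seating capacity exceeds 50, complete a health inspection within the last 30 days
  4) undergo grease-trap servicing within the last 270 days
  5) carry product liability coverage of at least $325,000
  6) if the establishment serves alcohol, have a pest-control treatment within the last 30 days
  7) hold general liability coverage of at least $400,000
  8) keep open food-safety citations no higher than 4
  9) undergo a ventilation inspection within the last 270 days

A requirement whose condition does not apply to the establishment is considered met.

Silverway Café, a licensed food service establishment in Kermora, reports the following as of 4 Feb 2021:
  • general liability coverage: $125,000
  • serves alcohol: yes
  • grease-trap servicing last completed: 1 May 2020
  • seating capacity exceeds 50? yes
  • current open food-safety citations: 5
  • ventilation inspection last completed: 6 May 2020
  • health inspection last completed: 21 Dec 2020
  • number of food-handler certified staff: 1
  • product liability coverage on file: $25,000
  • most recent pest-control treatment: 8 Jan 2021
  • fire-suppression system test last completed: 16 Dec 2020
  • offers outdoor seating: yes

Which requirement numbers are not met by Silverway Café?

1, 2, 3, 4, 5, 7, 8, 9

1. food-handler certified staff 1 < 3 → not met
2. condition 'offers outdoor seating' holds; fire-suppression system test 50 days ago vs limit 45 → not met
3. condition 'seating capacity exceeds 50' holds; health inspection 45 days ago vs limit 30 → not met
4. grease-trap servicing 279 days ago vs limit 270 → not met
5. product liability coverage $25,000 < $325,000 → not met
6. condition 'serves alcohol' holds; pest-control treatment 27 days ago vs limit 30 → met
7. general liability coverage $125,000 < $400,000 → not met
8. open food-safety citations 5 > 4 → not met
9. ventilation inspection 274 days ago vs limit 270 → not met
Not met: 1, 2, 3, 4, 5, 7, 8, 9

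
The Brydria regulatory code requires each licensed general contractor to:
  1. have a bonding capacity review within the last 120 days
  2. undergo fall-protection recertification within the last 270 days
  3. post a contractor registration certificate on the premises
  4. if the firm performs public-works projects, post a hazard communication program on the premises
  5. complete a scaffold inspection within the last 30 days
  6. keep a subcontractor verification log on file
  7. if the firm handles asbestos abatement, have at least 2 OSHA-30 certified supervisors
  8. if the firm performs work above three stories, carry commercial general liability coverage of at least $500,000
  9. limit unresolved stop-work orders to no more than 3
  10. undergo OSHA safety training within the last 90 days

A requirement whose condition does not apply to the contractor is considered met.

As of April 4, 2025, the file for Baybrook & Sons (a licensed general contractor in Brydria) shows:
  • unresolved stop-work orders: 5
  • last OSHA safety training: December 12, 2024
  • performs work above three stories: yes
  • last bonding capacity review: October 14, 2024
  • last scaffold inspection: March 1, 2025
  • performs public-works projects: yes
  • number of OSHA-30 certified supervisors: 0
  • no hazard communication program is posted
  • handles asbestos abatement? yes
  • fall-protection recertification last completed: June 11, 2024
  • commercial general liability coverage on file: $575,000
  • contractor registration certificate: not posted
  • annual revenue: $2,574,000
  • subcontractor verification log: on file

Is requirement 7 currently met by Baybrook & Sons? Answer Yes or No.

7. condition 'handles asbestos abatement' holds; OSHA-30 certified supervisors 0 < 2 → not met

No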